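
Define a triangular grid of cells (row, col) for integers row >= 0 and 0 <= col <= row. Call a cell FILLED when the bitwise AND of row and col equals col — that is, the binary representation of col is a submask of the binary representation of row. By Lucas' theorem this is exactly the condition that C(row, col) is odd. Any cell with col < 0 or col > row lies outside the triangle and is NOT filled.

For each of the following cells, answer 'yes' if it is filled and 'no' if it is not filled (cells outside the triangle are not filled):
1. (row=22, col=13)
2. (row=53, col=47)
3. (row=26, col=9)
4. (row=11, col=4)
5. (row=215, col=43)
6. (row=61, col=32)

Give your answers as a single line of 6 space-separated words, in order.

(22,13): row=0b10110, col=0b1101, row AND col = 0b100 = 4; 4 != 13 -> empty
(53,47): row=0b110101, col=0b101111, row AND col = 0b100101 = 37; 37 != 47 -> empty
(26,9): row=0b11010, col=0b1001, row AND col = 0b1000 = 8; 8 != 9 -> empty
(11,4): row=0b1011, col=0b100, row AND col = 0b0 = 0; 0 != 4 -> empty
(215,43): row=0b11010111, col=0b101011, row AND col = 0b11 = 3; 3 != 43 -> empty
(61,32): row=0b111101, col=0b100000, row AND col = 0b100000 = 32; 32 == 32 -> filled

Answer: no no no no no yes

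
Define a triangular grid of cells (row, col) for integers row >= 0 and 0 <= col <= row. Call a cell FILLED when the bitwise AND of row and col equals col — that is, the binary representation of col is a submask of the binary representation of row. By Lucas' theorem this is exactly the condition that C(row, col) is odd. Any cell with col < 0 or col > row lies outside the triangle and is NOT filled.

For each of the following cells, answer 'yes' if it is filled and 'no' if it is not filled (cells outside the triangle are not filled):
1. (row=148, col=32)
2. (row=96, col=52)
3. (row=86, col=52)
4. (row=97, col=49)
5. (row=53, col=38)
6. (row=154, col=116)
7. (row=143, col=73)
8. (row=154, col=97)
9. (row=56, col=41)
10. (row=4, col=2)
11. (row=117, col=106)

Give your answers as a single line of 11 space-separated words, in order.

(148,32): row=0b10010100, col=0b100000, row AND col = 0b0 = 0; 0 != 32 -> empty
(96,52): row=0b1100000, col=0b110100, row AND col = 0b100000 = 32; 32 != 52 -> empty
(86,52): row=0b1010110, col=0b110100, row AND col = 0b10100 = 20; 20 != 52 -> empty
(97,49): row=0b1100001, col=0b110001, row AND col = 0b100001 = 33; 33 != 49 -> empty
(53,38): row=0b110101, col=0b100110, row AND col = 0b100100 = 36; 36 != 38 -> empty
(154,116): row=0b10011010, col=0b1110100, row AND col = 0b10000 = 16; 16 != 116 -> empty
(143,73): row=0b10001111, col=0b1001001, row AND col = 0b1001 = 9; 9 != 73 -> empty
(154,97): row=0b10011010, col=0b1100001, row AND col = 0b0 = 0; 0 != 97 -> empty
(56,41): row=0b111000, col=0b101001, row AND col = 0b101000 = 40; 40 != 41 -> empty
(4,2): row=0b100, col=0b10, row AND col = 0b0 = 0; 0 != 2 -> empty
(117,106): row=0b1110101, col=0b1101010, row AND col = 0b1100000 = 96; 96 != 106 -> empty

Answer: no no no no no no no no no no no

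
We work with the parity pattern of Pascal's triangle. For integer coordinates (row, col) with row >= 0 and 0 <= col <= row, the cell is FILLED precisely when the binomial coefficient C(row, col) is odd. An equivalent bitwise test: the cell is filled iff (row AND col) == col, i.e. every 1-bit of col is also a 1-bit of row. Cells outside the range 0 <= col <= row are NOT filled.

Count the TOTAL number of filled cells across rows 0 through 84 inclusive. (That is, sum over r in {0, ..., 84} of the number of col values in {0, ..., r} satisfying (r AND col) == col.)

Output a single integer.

Answer: 935

Derivation:
r0=0 pc0: +1 =1
r1=1 pc1: +2 =3
r2=10 pc1: +2 =5
r3=11 pc2: +4 =9
r4=100 pc1: +2 =11
r5=101 pc2: +4 =15
r6=110 pc2: +4 =19
r7=111 pc3: +8 =27
r8=1000 pc1: +2 =29
r9=1001 pc2: +4 =33
r10=1010 pc2: +4 =37
r11=1011 pc3: +8 =45
r12=1100 pc2: +4 =49
r13=1101 pc3: +8 =57
r14=1110 pc3: +8 =65
r15=1111 pc4: +16 =81
r16=10000 pc1: +2 =83
r17=10001 pc2: +4 =87
r18=10010 pc2: +4 =91
r19=10011 pc3: +8 =99
r20=10100 pc2: +4 =103
r21=10101 pc3: +8 =111
r22=10110 pc3: +8 =119
r23=10111 pc4: +16 =135
r24=11000 pc2: +4 =139
r25=11001 pc3: +8 =147
r26=11010 pc3: +8 =155
r27=11011 pc4: +16 =171
r28=11100 pc3: +8 =179
r29=11101 pc4: +16 =195
r30=11110 pc4: +16 =211
r31=11111 pc5: +32 =243
r32=100000 pc1: +2 =245
r33=100001 pc2: +4 =249
r34=100010 pc2: +4 =253
r35=100011 pc3: +8 =261
r36=100100 pc2: +4 =265
r37=100101 pc3: +8 =273
r38=100110 pc3: +8 =281
r39=100111 pc4: +16 =297
r40=101000 pc2: +4 =301
r41=101001 pc3: +8 =309
r42=101010 pc3: +8 =317
r43=101011 pc4: +16 =333
r44=101100 pc3: +8 =341
r45=101101 pc4: +16 =357
r46=101110 pc4: +16 =373
r47=101111 pc5: +32 =405
r48=110000 pc2: +4 =409
r49=110001 pc3: +8 =417
r50=110010 pc3: +8 =425
r51=110011 pc4: +16 =441
r52=110100 pc3: +8 =449
r53=110101 pc4: +16 =465
r54=110110 pc4: +16 =481
r55=110111 pc5: +32 =513
r56=111000 pc3: +8 =521
r57=111001 pc4: +16 =537
r58=111010 pc4: +16 =553
r59=111011 pc5: +32 =585
r60=111100 pc4: +16 =601
r61=111101 pc5: +32 =633
r62=111110 pc5: +32 =665
r63=111111 pc6: +64 =729
r64=1000000 pc1: +2 =731
r65=1000001 pc2: +4 =735
r66=1000010 pc2: +4 =739
r67=1000011 pc3: +8 =747
r68=1000100 pc2: +4 =751
r69=1000101 pc3: +8 =759
r70=1000110 pc3: +8 =767
r71=1000111 pc4: +16 =783
r72=1001000 pc2: +4 =787
r73=1001001 pc3: +8 =795
r74=1001010 pc3: +8 =803
r75=1001011 pc4: +16 =819
r76=1001100 pc3: +8 =827
r77=1001101 pc4: +16 =843
r78=1001110 pc4: +16 =859
r79=1001111 pc5: +32 =891
r80=1010000 pc2: +4 =895
r81=1010001 pc3: +8 =903
r82=1010010 pc3: +8 =911
r83=1010011 pc4: +16 =927
r84=1010100 pc3: +8 =935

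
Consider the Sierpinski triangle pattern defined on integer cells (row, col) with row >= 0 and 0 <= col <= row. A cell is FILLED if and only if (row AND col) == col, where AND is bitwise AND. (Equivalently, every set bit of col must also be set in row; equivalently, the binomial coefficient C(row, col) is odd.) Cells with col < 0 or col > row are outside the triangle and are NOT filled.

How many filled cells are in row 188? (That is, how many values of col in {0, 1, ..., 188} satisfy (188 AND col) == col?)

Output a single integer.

188 in binary = 10111100
popcount(188) = number of 1-bits in 10111100 = 5
A col c satisfies (188 AND c) == c iff every set bit of c is also set in 188; each of the 5 set bits of 188 can independently be on or off in c.
count = 2^5 = 32

Answer: 32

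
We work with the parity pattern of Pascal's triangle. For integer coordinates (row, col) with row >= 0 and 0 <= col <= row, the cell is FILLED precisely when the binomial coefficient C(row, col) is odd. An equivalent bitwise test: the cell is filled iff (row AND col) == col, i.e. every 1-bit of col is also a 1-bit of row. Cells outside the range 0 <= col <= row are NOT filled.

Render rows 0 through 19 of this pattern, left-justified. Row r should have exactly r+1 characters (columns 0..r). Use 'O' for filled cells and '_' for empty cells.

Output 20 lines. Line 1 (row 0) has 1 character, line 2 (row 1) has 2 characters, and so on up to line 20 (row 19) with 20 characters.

r0=0: O
r1=1: OO
r2=10: O_O
r3=11: OOOO
r4=100: O___O
r5=101: OO__OO
r6=110: O_O_O_O
r7=111: OOOOOOOO
r8=1000: O_______O
r9=1001: OO______OO
r10=1010: O_O_____O_O
r11=1011: OOOO____OOOO
r12=1100: O___O___O___O
r13=1101: OO__OO__OO__OO
r14=1110: O_O_O_O_O_O_O_O
r15=1111: OOOOOOOOOOOOOOOO
r16=10000: O_______________O
r17=10001: OO______________OO
r18=10010: O_O_____________O_O
r19=10011: OOOO____________OOOO

Answer: O
OO
O_O
OOOO
O___O
OO__OO
O_O_O_O
OOOOOOOO
O_______O
OO______OO
O_O_____O_O
OOOO____OOOO
O___O___O___O
OO__OO__OO__OO
O_O_O_O_O_O_O_O
OOOOOOOOOOOOOOOO
O_______________O
OO______________OO
O_O_____________O_O
OOOO____________OOOO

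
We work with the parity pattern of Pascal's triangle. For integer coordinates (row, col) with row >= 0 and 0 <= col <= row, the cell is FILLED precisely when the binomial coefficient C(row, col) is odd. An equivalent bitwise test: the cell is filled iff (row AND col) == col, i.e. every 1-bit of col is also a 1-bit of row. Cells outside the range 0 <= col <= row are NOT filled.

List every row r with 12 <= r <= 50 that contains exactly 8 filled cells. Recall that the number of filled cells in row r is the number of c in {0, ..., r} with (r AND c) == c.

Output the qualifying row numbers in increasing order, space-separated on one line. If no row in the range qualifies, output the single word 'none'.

Row r has 2^popcount(r) filled cells, so we need popcount(r) = log2(8) = 3.
Scan r = 12..50 and keep those with exactly 3 one-bits:
r=12=1100 popcount=2 -> skip
r=13=1101 popcount=3 -> KEEP
r=14=1110 popcount=3 -> KEEP
r=15=1111 popcount=4 -> skip
r=16=10000 popcount=1 -> skip
r=17=10001 popcount=2 -> skip
r=18=10010 popcount=2 -> skip
r=19=10011 popcount=3 -> KEEP
r=20=10100 popcount=2 -> skip
r=21=10101 popcount=3 -> KEEP
r=22=10110 popcount=3 -> KEEP
r=23=10111 popcount=4 -> skip
r=24=11000 popcount=2 -> skip
r=25=11001 popcount=3 -> KEEP
r=26=11010 popcount=3 -> KEEP
r=27=11011 popcount=4 -> skip
r=28=11100 popcount=3 -> KEEP
r=29=11101 popcount=4 -> skip
r=30=11110 popcount=4 -> skip
r=31=11111 popcount=5 -> skip
r=32=100000 popcount=1 -> skip
r=33=100001 popcount=2 -> skip
r=34=100010 popcount=2 -> skip
r=35=100011 popcount=3 -> KEEP
r=36=100100 popcount=2 -> skip
r=37=100101 popcount=3 -> KEEP
r=38=100110 popcount=3 -> KEEP
r=39=100111 popcount=4 -> skip
r=40=101000 popcount=2 -> skip
r=41=101001 popcount=3 -> KEEP
r=42=101010 popcount=3 -> KEEP
r=43=101011 popcount=4 -> skip
r=44=101100 popcount=3 -> KEEP
r=45=101101 popcount=4 -> skip
r=46=101110 popcount=4 -> skip
r=47=101111 popcount=5 -> skip
r=48=110000 popcount=2 -> skip
r=49=110001 popcount=3 -> KEEP
r=50=110010 popcount=3 -> KEEP
Kept rows: 13 14 19 21 22 25 26 28 35 37 38 41 42 44 49 50

Answer: 13 14 19 21 22 25 26 28 35 37 38 41 42 44 49 50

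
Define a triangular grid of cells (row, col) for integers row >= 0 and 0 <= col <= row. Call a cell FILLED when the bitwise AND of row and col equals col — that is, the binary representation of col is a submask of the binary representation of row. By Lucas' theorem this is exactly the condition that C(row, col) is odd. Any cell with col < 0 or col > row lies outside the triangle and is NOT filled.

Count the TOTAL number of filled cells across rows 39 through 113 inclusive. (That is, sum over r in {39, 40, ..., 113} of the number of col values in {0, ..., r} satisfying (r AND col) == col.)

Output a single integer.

Answer: 1282

Derivation:
r39=100111 pc4: +16 =16
r40=101000 pc2: +4 =20
r41=101001 pc3: +8 =28
r42=101010 pc3: +8 =36
r43=101011 pc4: +16 =52
r44=101100 pc3: +8 =60
r45=101101 pc4: +16 =76
r46=101110 pc4: +16 =92
r47=101111 pc5: +32 =124
r48=110000 pc2: +4 =128
r49=110001 pc3: +8 =136
r50=110010 pc3: +8 =144
r51=110011 pc4: +16 =160
r52=110100 pc3: +8 =168
r53=110101 pc4: +16 =184
r54=110110 pc4: +16 =200
r55=110111 pc5: +32 =232
r56=111000 pc3: +8 =240
r57=111001 pc4: +16 =256
r58=111010 pc4: +16 =272
r59=111011 pc5: +32 =304
r60=111100 pc4: +16 =320
r61=111101 pc5: +32 =352
r62=111110 pc5: +32 =384
r63=111111 pc6: +64 =448
r64=1000000 pc1: +2 =450
r65=1000001 pc2: +4 =454
r66=1000010 pc2: +4 =458
r67=1000011 pc3: +8 =466
r68=1000100 pc2: +4 =470
r69=1000101 pc3: +8 =478
r70=1000110 pc3: +8 =486
r71=1000111 pc4: +16 =502
r72=1001000 pc2: +4 =506
r73=1001001 pc3: +8 =514
r74=1001010 pc3: +8 =522
r75=1001011 pc4: +16 =538
r76=1001100 pc3: +8 =546
r77=1001101 pc4: +16 =562
r78=1001110 pc4: +16 =578
r79=1001111 pc5: +32 =610
r80=1010000 pc2: +4 =614
r81=1010001 pc3: +8 =622
r82=1010010 pc3: +8 =630
r83=1010011 pc4: +16 =646
r84=1010100 pc3: +8 =654
r85=1010101 pc4: +16 =670
r86=1010110 pc4: +16 =686
r87=1010111 pc5: +32 =718
r88=1011000 pc3: +8 =726
r89=1011001 pc4: +16 =742
r90=1011010 pc4: +16 =758
r91=1011011 pc5: +32 =790
r92=1011100 pc4: +16 =806
r93=1011101 pc5: +32 =838
r94=1011110 pc5: +32 =870
r95=1011111 pc6: +64 =934
r96=1100000 pc2: +4 =938
r97=1100001 pc3: +8 =946
r98=1100010 pc3: +8 =954
r99=1100011 pc4: +16 =970
r100=1100100 pc3: +8 =978
r101=1100101 pc4: +16 =994
r102=1100110 pc4: +16 =1010
r103=1100111 pc5: +32 =1042
r104=1101000 pc3: +8 =1050
r105=1101001 pc4: +16 =1066
r106=1101010 pc4: +16 =1082
r107=1101011 pc5: +32 =1114
r108=1101100 pc4: +16 =1130
r109=1101101 pc5: +32 =1162
r110=1101110 pc5: +32 =1194
r111=1101111 pc6: +64 =1258
r112=1110000 pc3: +8 =1266
r113=1110001 pc4: +16 =1282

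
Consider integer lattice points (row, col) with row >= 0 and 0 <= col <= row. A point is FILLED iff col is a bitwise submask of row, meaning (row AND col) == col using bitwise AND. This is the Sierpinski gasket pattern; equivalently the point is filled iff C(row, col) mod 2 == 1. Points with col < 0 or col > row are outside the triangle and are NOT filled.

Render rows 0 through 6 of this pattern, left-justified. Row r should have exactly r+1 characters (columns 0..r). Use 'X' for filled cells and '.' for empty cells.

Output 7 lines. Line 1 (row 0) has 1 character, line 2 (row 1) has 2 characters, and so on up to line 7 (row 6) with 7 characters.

Answer: X
XX
X.X
XXXX
X...X
XX..XX
X.X.X.X

Derivation:
r0=0: X
r1=1: XX
r2=10: X.X
r3=11: XXXX
r4=100: X...X
r5=101: XX..XX
r6=110: X.X.X.X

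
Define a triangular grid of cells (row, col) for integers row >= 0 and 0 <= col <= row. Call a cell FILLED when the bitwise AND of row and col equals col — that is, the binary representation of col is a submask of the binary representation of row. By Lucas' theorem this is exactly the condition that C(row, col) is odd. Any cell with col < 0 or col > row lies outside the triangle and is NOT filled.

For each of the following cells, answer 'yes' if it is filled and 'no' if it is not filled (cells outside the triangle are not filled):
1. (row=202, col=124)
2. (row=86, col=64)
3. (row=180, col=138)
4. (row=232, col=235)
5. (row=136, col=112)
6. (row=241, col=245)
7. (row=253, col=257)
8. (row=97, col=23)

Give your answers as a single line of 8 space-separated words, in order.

Answer: no yes no no no no no no

Derivation:
(202,124): row=0b11001010, col=0b1111100, row AND col = 0b1001000 = 72; 72 != 124 -> empty
(86,64): row=0b1010110, col=0b1000000, row AND col = 0b1000000 = 64; 64 == 64 -> filled
(180,138): row=0b10110100, col=0b10001010, row AND col = 0b10000000 = 128; 128 != 138 -> empty
(232,235): col outside [0, 232] -> not filled
(136,112): row=0b10001000, col=0b1110000, row AND col = 0b0 = 0; 0 != 112 -> empty
(241,245): col outside [0, 241] -> not filled
(253,257): col outside [0, 253] -> not filled
(97,23): row=0b1100001, col=0b10111, row AND col = 0b1 = 1; 1 != 23 -> empty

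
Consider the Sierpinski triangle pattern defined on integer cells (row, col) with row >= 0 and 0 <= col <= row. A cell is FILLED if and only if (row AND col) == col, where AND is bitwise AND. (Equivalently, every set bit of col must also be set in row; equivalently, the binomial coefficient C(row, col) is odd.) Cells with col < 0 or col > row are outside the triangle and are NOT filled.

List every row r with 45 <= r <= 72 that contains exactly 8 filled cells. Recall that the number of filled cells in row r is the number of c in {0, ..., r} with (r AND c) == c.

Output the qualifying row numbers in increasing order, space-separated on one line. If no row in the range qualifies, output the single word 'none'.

Row r has 2^popcount(r) filled cells, so we need popcount(r) = log2(8) = 3.
Scan r = 45..72 and keep those with exactly 3 one-bits:
r=45=101101 popcount=4 -> skip
r=46=101110 popcount=4 -> skip
r=47=101111 popcount=5 -> skip
r=48=110000 popcount=2 -> skip
r=49=110001 popcount=3 -> KEEP
r=50=110010 popcount=3 -> KEEP
r=51=110011 popcount=4 -> skip
r=52=110100 popcount=3 -> KEEP
r=53=110101 popcount=4 -> skip
r=54=110110 popcount=4 -> skip
r=55=110111 popcount=5 -> skip
r=56=111000 popcount=3 -> KEEP
r=57=111001 popcount=4 -> skip
r=58=111010 popcount=4 -> skip
r=59=111011 popcount=5 -> skip
r=60=111100 popcount=4 -> skip
r=61=111101 popcount=5 -> skip
r=62=111110 popcount=5 -> skip
r=63=111111 popcount=6 -> skip
r=64=1000000 popcount=1 -> skip
r=65=1000001 popcount=2 -> skip
r=66=1000010 popcount=2 -> skip
r=67=1000011 popcount=3 -> KEEP
r=68=1000100 popcount=2 -> skip
r=69=1000101 popcount=3 -> KEEP
r=70=1000110 popcount=3 -> KEEP
r=71=1000111 popcount=4 -> skip
r=72=1001000 popcount=2 -> skip
Kept rows: 49 50 52 56 67 69 70

Answer: 49 50 52 56 67 69 70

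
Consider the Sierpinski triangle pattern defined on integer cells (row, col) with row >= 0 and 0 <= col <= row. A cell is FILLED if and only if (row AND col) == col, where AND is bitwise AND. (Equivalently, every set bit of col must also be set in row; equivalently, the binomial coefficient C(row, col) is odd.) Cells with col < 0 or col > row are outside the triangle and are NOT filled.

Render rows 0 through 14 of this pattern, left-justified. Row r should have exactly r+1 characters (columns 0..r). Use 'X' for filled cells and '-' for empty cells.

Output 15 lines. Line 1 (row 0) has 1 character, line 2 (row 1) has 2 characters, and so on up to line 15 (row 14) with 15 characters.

r0=0: X
r1=1: XX
r2=10: X-X
r3=11: XXXX
r4=100: X---X
r5=101: XX--XX
r6=110: X-X-X-X
r7=111: XXXXXXXX
r8=1000: X-------X
r9=1001: XX------XX
r10=1010: X-X-----X-X
r11=1011: XXXX----XXXX
r12=1100: X---X---X---X
r13=1101: XX--XX--XX--XX
r14=1110: X-X-X-X-X-X-X-X

Answer: X
XX
X-X
XXXX
X---X
XX--XX
X-X-X-X
XXXXXXXX
X-------X
XX------XX
X-X-----X-X
XXXX----XXXX
X---X---X---X
XX--XX--XX--XX
X-X-X-X-X-X-X-X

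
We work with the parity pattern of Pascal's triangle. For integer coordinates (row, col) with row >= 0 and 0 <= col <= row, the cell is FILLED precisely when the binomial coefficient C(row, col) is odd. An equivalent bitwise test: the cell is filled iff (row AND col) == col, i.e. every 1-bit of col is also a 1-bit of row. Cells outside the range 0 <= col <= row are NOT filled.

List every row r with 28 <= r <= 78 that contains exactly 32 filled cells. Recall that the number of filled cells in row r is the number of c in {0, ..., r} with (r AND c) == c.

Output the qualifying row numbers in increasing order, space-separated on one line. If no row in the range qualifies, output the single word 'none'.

Row r has 2^popcount(r) filled cells, so we need popcount(r) = log2(32) = 5.
Scan r = 28..78 and keep those with exactly 5 one-bits:
r=28=11100 popcount=3 -> skip
r=29=11101 popcount=4 -> skip
r=30=11110 popcount=4 -> skip
r=31=11111 popcount=5 -> KEEP
r=32=100000 popcount=1 -> skip
r=33=100001 popcount=2 -> skip
r=34=100010 popcount=2 -> skip
r=35=100011 popcount=3 -> skip
r=36=100100 popcount=2 -> skip
r=37=100101 popcount=3 -> skip
r=38=100110 popcount=3 -> skip
r=39=100111 popcount=4 -> skip
r=40=101000 popcount=2 -> skip
r=41=101001 popcount=3 -> skip
r=42=101010 popcount=3 -> skip
r=43=101011 popcount=4 -> skip
r=44=101100 popcount=3 -> skip
r=45=101101 popcount=4 -> skip
r=46=101110 popcount=4 -> skip
r=47=101111 popcount=5 -> KEEP
r=48=110000 popcount=2 -> skip
r=49=110001 popcount=3 -> skip
r=50=110010 popcount=3 -> skip
r=51=110011 popcount=4 -> skip
r=52=110100 popcount=3 -> skip
r=53=110101 popcount=4 -> skip
r=54=110110 popcount=4 -> skip
r=55=110111 popcount=5 -> KEEP
r=56=111000 popcount=3 -> skip
r=57=111001 popcount=4 -> skip
r=58=111010 popcount=4 -> skip
r=59=111011 popcount=5 -> KEEP
r=60=111100 popcount=4 -> skip
r=61=111101 popcount=5 -> KEEP
r=62=111110 popcount=5 -> KEEP
r=63=111111 popcount=6 -> skip
r=64=1000000 popcount=1 -> skip
r=65=1000001 popcount=2 -> skip
r=66=1000010 popcount=2 -> skip
r=67=1000011 popcount=3 -> skip
r=68=1000100 popcount=2 -> skip
r=69=1000101 popcount=3 -> skip
r=70=1000110 popcount=3 -> skip
r=71=1000111 popcount=4 -> skip
r=72=1001000 popcount=2 -> skip
r=73=1001001 popcount=3 -> skip
r=74=1001010 popcount=3 -> skip
r=75=1001011 popcount=4 -> skip
r=76=1001100 popcount=3 -> skip
r=77=1001101 popcount=4 -> skip
r=78=1001110 popcount=4 -> skip
Kept rows: 31 47 55 59 61 62

Answer: 31 47 55 59 61 62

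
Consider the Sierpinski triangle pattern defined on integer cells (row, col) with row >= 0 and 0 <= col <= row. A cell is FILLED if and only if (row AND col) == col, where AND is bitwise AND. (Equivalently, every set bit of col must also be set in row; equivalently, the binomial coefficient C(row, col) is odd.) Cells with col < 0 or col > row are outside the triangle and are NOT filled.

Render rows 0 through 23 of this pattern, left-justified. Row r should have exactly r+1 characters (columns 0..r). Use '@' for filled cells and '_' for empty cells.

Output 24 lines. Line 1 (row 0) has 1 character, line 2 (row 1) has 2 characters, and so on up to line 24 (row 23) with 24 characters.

Answer: @
@@
@_@
@@@@
@___@
@@__@@
@_@_@_@
@@@@@@@@
@_______@
@@______@@
@_@_____@_@
@@@@____@@@@
@___@___@___@
@@__@@__@@__@@
@_@_@_@_@_@_@_@
@@@@@@@@@@@@@@@@
@_______________@
@@______________@@
@_@_____________@_@
@@@@____________@@@@
@___@___________@___@
@@__@@__________@@__@@
@_@_@_@_________@_@_@_@
@@@@@@@@________@@@@@@@@

Derivation:
r0=0: @
r1=1: @@
r2=10: @_@
r3=11: @@@@
r4=100: @___@
r5=101: @@__@@
r6=110: @_@_@_@
r7=111: @@@@@@@@
r8=1000: @_______@
r9=1001: @@______@@
r10=1010: @_@_____@_@
r11=1011: @@@@____@@@@
r12=1100: @___@___@___@
r13=1101: @@__@@__@@__@@
r14=1110: @_@_@_@_@_@_@_@
r15=1111: @@@@@@@@@@@@@@@@
r16=10000: @_______________@
r17=10001: @@______________@@
r18=10010: @_@_____________@_@
r19=10011: @@@@____________@@@@
r20=10100: @___@___________@___@
r21=10101: @@__@@__________@@__@@
r22=10110: @_@_@_@_________@_@_@_@
r23=10111: @@@@@@@@________@@@@@@@@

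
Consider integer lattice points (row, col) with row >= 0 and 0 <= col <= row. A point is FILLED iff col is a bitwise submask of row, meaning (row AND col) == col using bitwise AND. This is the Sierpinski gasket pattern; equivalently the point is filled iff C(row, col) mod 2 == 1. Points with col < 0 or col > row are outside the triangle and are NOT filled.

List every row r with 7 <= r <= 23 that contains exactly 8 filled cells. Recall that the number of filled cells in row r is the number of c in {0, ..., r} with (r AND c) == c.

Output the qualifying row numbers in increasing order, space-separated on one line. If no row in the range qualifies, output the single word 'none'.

Row r has 2^popcount(r) filled cells, so we need popcount(r) = log2(8) = 3.
Scan r = 7..23 and keep those with exactly 3 one-bits:
r=7=111 popcount=3 -> KEEP
r=8=1000 popcount=1 -> skip
r=9=1001 popcount=2 -> skip
r=10=1010 popcount=2 -> skip
r=11=1011 popcount=3 -> KEEP
r=12=1100 popcount=2 -> skip
r=13=1101 popcount=3 -> KEEP
r=14=1110 popcount=3 -> KEEP
r=15=1111 popcount=4 -> skip
r=16=10000 popcount=1 -> skip
r=17=10001 popcount=2 -> skip
r=18=10010 popcount=2 -> skip
r=19=10011 popcount=3 -> KEEP
r=20=10100 popcount=2 -> skip
r=21=10101 popcount=3 -> KEEP
r=22=10110 popcount=3 -> KEEP
r=23=10111 popcount=4 -> skip
Kept rows: 7 11 13 14 19 21 22

Answer: 7 11 13 14 19 21 22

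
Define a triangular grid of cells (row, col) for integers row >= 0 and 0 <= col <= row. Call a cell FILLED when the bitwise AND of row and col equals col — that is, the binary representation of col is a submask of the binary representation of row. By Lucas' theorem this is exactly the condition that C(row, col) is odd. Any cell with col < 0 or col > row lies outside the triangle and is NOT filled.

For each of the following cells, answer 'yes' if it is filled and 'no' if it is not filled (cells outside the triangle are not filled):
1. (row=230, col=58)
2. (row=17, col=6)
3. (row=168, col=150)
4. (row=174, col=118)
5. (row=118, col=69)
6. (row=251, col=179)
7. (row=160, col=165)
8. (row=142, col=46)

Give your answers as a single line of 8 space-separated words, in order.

Answer: no no no no no yes no no

Derivation:
(230,58): row=0b11100110, col=0b111010, row AND col = 0b100010 = 34; 34 != 58 -> empty
(17,6): row=0b10001, col=0b110, row AND col = 0b0 = 0; 0 != 6 -> empty
(168,150): row=0b10101000, col=0b10010110, row AND col = 0b10000000 = 128; 128 != 150 -> empty
(174,118): row=0b10101110, col=0b1110110, row AND col = 0b100110 = 38; 38 != 118 -> empty
(118,69): row=0b1110110, col=0b1000101, row AND col = 0b1000100 = 68; 68 != 69 -> empty
(251,179): row=0b11111011, col=0b10110011, row AND col = 0b10110011 = 179; 179 == 179 -> filled
(160,165): col outside [0, 160] -> not filled
(142,46): row=0b10001110, col=0b101110, row AND col = 0b1110 = 14; 14 != 46 -> empty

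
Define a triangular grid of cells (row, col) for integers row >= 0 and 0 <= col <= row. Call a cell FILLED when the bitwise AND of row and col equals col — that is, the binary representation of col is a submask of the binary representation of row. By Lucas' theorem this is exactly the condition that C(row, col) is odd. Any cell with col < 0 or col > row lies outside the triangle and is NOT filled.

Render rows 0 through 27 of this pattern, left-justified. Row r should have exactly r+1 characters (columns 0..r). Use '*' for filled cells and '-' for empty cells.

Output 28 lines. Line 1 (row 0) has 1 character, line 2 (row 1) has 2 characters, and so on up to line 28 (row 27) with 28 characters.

r0=0: *
r1=1: **
r2=10: *-*
r3=11: ****
r4=100: *---*
r5=101: **--**
r6=110: *-*-*-*
r7=111: ********
r8=1000: *-------*
r9=1001: **------**
r10=1010: *-*-----*-*
r11=1011: ****----****
r12=1100: *---*---*---*
r13=1101: **--**--**--**
r14=1110: *-*-*-*-*-*-*-*
r15=1111: ****************
r16=10000: *---------------*
r17=10001: **--------------**
r18=10010: *-*-------------*-*
r19=10011: ****------------****
r20=10100: *---*-----------*---*
r21=10101: **--**----------**--**
r22=10110: *-*-*-*---------*-*-*-*
r23=10111: ********--------********
r24=11000: *-------*-------*-------*
r25=11001: **------**------**------**
r26=11010: *-*-----*-*-----*-*-----*-*
r27=11011: ****----****----****----****

Answer: *
**
*-*
****
*---*
**--**
*-*-*-*
********
*-------*
**------**
*-*-----*-*
****----****
*---*---*---*
**--**--**--**
*-*-*-*-*-*-*-*
****************
*---------------*
**--------------**
*-*-------------*-*
****------------****
*---*-----------*---*
**--**----------**--**
*-*-*-*---------*-*-*-*
********--------********
*-------*-------*-------*
**------**------**------**
*-*-----*-*-----*-*-----*-*
****----****----****----****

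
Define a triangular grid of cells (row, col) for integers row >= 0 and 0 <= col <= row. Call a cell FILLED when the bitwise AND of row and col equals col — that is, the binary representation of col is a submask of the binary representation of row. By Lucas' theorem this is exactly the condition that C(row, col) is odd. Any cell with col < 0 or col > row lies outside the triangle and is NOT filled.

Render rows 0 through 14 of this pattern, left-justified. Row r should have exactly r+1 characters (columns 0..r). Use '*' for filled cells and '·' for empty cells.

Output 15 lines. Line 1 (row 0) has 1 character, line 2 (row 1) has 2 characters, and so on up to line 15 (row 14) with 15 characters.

Answer: *
**
*·*
****
*···*
**··**
*·*·*·*
********
*·······*
**······**
*·*·····*·*
****····****
*···*···*···*
**··**··**··**
*·*·*·*·*·*·*·*

Derivation:
r0=0: *
r1=1: **
r2=10: *·*
r3=11: ****
r4=100: *···*
r5=101: **··**
r6=110: *·*·*·*
r7=111: ********
r8=1000: *·······*
r9=1001: **······**
r10=1010: *·*·····*·*
r11=1011: ****····****
r12=1100: *···*···*···*
r13=1101: **··**··**··**
r14=1110: *·*·*·*·*·*·*·*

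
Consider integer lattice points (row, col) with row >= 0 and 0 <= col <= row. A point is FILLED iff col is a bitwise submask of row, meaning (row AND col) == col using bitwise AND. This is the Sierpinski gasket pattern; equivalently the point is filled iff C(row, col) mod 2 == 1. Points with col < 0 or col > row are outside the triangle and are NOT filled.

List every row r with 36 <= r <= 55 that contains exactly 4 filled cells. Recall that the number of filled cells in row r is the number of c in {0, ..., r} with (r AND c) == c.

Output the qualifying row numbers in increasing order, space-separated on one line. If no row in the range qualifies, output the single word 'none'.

Row r has 2^popcount(r) filled cells, so we need popcount(r) = log2(4) = 2.
Scan r = 36..55 and keep those with exactly 2 one-bits:
r=36=100100 popcount=2 -> KEEP
r=37=100101 popcount=3 -> skip
r=38=100110 popcount=3 -> skip
r=39=100111 popcount=4 -> skip
r=40=101000 popcount=2 -> KEEP
r=41=101001 popcount=3 -> skip
r=42=101010 popcount=3 -> skip
r=43=101011 popcount=4 -> skip
r=44=101100 popcount=3 -> skip
r=45=101101 popcount=4 -> skip
r=46=101110 popcount=4 -> skip
r=47=101111 popcount=5 -> skip
r=48=110000 popcount=2 -> KEEP
r=49=110001 popcount=3 -> skip
r=50=110010 popcount=3 -> skip
r=51=110011 popcount=4 -> skip
r=52=110100 popcount=3 -> skip
r=53=110101 popcount=4 -> skip
r=54=110110 popcount=4 -> skip
r=55=110111 popcount=5 -> skip
Kept rows: 36 40 48

Answer: 36 40 48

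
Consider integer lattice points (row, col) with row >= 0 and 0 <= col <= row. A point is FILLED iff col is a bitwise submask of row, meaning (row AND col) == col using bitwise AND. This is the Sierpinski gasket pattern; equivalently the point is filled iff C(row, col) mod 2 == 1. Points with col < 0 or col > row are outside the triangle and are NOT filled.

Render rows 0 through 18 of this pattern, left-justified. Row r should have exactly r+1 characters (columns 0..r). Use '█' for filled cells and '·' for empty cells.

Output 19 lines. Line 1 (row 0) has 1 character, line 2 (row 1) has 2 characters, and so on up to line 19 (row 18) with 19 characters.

Answer: █
██
█·█
████
█···█
██··██
█·█·█·█
████████
█·······█
██······██
█·█·····█·█
████····████
█···█···█···█
██··██··██··██
█·█·█·█·█·█·█·█
████████████████
█···············█
██··············██
█·█·············█·█

Derivation:
r0=0: █
r1=1: ██
r2=10: █·█
r3=11: ████
r4=100: █···█
r5=101: ██··██
r6=110: █·█·█·█
r7=111: ████████
r8=1000: █·······█
r9=1001: ██······██
r10=1010: █·█·····█·█
r11=1011: ████····████
r12=1100: █···█···█···█
r13=1101: ██··██··██··██
r14=1110: █·█·█·█·█·█·█·█
r15=1111: ████████████████
r16=10000: █···············█
r17=10001: ██··············██
r18=10010: █·█·············█·█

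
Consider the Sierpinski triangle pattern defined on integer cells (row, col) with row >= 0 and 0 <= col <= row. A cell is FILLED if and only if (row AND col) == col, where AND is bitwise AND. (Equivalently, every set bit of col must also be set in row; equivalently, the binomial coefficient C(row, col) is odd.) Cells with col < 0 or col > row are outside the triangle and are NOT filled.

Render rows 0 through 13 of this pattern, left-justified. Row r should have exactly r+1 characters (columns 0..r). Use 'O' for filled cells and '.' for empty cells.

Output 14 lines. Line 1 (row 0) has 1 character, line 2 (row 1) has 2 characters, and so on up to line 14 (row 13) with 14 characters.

r0=0: O
r1=1: OO
r2=10: O.O
r3=11: OOOO
r4=100: O...O
r5=101: OO..OO
r6=110: O.O.O.O
r7=111: OOOOOOOO
r8=1000: O.......O
r9=1001: OO......OO
r10=1010: O.O.....O.O
r11=1011: OOOO....OOOO
r12=1100: O...O...O...O
r13=1101: OO..OO..OO..OO

Answer: O
OO
O.O
OOOO
O...O
OO..OO
O.O.O.O
OOOOOOOO
O.......O
OO......OO
O.O.....O.O
OOOO....OOOO
O...O...O...O
OO..OO..OO..OO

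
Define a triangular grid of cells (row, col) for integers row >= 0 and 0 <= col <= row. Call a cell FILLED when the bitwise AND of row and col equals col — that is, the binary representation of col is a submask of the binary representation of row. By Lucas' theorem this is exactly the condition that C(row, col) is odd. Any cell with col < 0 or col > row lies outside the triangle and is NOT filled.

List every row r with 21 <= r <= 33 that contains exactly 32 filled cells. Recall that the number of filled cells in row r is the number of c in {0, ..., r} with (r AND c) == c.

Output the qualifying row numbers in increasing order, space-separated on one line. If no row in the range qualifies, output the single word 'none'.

Answer: 31

Derivation:
Row r has 2^popcount(r) filled cells, so we need popcount(r) = log2(32) = 5.
Scan r = 21..33 and keep those with exactly 5 one-bits:
r=21=10101 popcount=3 -> skip
r=22=10110 popcount=3 -> skip
r=23=10111 popcount=4 -> skip
r=24=11000 popcount=2 -> skip
r=25=11001 popcount=3 -> skip
r=26=11010 popcount=3 -> skip
r=27=11011 popcount=4 -> skip
r=28=11100 popcount=3 -> skip
r=29=11101 popcount=4 -> skip
r=30=11110 popcount=4 -> skip
r=31=11111 popcount=5 -> KEEP
r=32=100000 popcount=1 -> skip
r=33=100001 popcount=2 -> skip
Kept rows: 31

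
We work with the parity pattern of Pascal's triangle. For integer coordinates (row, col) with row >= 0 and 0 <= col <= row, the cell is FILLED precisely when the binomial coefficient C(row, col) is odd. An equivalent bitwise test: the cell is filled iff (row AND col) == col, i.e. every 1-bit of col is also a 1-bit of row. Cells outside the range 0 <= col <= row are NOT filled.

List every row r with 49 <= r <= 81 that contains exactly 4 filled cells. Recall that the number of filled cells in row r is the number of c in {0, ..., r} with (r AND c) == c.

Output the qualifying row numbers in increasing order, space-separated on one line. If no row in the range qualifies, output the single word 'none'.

Answer: 65 66 68 72 80

Derivation:
Row r has 2^popcount(r) filled cells, so we need popcount(r) = log2(4) = 2.
Scan r = 49..81 and keep those with exactly 2 one-bits:
r=49=110001 popcount=3 -> skip
r=50=110010 popcount=3 -> skip
r=51=110011 popcount=4 -> skip
r=52=110100 popcount=3 -> skip
r=53=110101 popcount=4 -> skip
r=54=110110 popcount=4 -> skip
r=55=110111 popcount=5 -> skip
r=56=111000 popcount=3 -> skip
r=57=111001 popcount=4 -> skip
r=58=111010 popcount=4 -> skip
r=59=111011 popcount=5 -> skip
r=60=111100 popcount=4 -> skip
r=61=111101 popcount=5 -> skip
r=62=111110 popcount=5 -> skip
r=63=111111 popcount=6 -> skip
r=64=1000000 popcount=1 -> skip
r=65=1000001 popcount=2 -> KEEP
r=66=1000010 popcount=2 -> KEEP
r=67=1000011 popcount=3 -> skip
r=68=1000100 popcount=2 -> KEEP
r=69=1000101 popcount=3 -> skip
r=70=1000110 popcount=3 -> skip
r=71=1000111 popcount=4 -> skip
r=72=1001000 popcount=2 -> KEEP
r=73=1001001 popcount=3 -> skip
r=74=1001010 popcount=3 -> skip
r=75=1001011 popcount=4 -> skip
r=76=1001100 popcount=3 -> skip
r=77=1001101 popcount=4 -> skip
r=78=1001110 popcount=4 -> skip
r=79=1001111 popcount=5 -> skip
r=80=1010000 popcount=2 -> KEEP
r=81=1010001 popcount=3 -> skip
Kept rows: 65 66 68 72 80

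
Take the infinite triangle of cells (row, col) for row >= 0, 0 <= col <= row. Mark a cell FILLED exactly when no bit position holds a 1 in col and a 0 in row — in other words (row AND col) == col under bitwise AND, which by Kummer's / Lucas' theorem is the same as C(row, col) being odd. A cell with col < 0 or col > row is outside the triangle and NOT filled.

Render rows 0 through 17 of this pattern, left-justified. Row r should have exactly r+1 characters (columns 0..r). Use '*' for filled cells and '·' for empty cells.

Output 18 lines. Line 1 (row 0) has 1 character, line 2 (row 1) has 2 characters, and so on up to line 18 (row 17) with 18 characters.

r0=0: *
r1=1: **
r2=10: *·*
r3=11: ****
r4=100: *···*
r5=101: **··**
r6=110: *·*·*·*
r7=111: ********
r8=1000: *·······*
r9=1001: **······**
r10=1010: *·*·····*·*
r11=1011: ****····****
r12=1100: *···*···*···*
r13=1101: **··**··**··**
r14=1110: *·*·*·*·*·*·*·*
r15=1111: ****************
r16=10000: *···············*
r17=10001: **··············**

Answer: *
**
*·*
****
*···*
**··**
*·*·*·*
********
*·······*
**······**
*·*·····*·*
****····****
*···*···*···*
**··**··**··**
*·*·*·*·*·*·*·*
****************
*···············*
**··············**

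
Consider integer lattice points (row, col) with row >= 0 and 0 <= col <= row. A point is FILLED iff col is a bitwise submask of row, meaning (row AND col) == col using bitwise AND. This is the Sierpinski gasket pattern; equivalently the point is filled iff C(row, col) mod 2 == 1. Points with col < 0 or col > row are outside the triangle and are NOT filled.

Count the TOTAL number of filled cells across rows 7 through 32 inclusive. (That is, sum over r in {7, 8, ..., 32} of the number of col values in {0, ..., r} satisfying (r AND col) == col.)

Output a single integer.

Answer: 226

Derivation:
r7=111 pc3: +8 =8
r8=1000 pc1: +2 =10
r9=1001 pc2: +4 =14
r10=1010 pc2: +4 =18
r11=1011 pc3: +8 =26
r12=1100 pc2: +4 =30
r13=1101 pc3: +8 =38
r14=1110 pc3: +8 =46
r15=1111 pc4: +16 =62
r16=10000 pc1: +2 =64
r17=10001 pc2: +4 =68
r18=10010 pc2: +4 =72
r19=10011 pc3: +8 =80
r20=10100 pc2: +4 =84
r21=10101 pc3: +8 =92
r22=10110 pc3: +8 =100
r23=10111 pc4: +16 =116
r24=11000 pc2: +4 =120
r25=11001 pc3: +8 =128
r26=11010 pc3: +8 =136
r27=11011 pc4: +16 =152
r28=11100 pc3: +8 =160
r29=11101 pc4: +16 =176
r30=11110 pc4: +16 =192
r31=11111 pc5: +32 =224
r32=100000 pc1: +2 =226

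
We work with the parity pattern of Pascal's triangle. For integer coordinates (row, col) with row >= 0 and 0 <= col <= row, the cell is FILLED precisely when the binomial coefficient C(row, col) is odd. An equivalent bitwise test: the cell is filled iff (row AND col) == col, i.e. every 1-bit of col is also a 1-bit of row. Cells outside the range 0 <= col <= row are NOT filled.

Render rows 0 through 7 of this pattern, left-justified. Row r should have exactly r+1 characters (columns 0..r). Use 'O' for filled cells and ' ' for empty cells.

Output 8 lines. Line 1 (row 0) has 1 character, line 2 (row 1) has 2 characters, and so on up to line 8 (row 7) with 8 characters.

Answer: O
OO
O O
OOOO
O   O
OO  OO
O O O O
OOOOOOOO

Derivation:
r0=0: O
r1=1: OO
r2=10: O O
r3=11: OOOO
r4=100: O   O
r5=101: OO  OO
r6=110: O O O O
r7=111: OOOOOOOO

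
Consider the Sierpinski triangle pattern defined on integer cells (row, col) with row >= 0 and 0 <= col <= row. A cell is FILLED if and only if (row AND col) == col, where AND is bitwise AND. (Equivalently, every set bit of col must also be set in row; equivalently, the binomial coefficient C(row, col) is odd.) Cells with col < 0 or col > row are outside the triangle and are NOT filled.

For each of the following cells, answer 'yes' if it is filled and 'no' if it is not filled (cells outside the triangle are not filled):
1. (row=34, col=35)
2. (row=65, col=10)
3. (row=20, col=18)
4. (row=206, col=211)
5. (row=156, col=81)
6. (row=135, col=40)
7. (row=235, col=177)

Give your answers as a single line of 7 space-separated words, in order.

(34,35): col outside [0, 34] -> not filled
(65,10): row=0b1000001, col=0b1010, row AND col = 0b0 = 0; 0 != 10 -> empty
(20,18): row=0b10100, col=0b10010, row AND col = 0b10000 = 16; 16 != 18 -> empty
(206,211): col outside [0, 206] -> not filled
(156,81): row=0b10011100, col=0b1010001, row AND col = 0b10000 = 16; 16 != 81 -> empty
(135,40): row=0b10000111, col=0b101000, row AND col = 0b0 = 0; 0 != 40 -> empty
(235,177): row=0b11101011, col=0b10110001, row AND col = 0b10100001 = 161; 161 != 177 -> empty

Answer: no no no no no no no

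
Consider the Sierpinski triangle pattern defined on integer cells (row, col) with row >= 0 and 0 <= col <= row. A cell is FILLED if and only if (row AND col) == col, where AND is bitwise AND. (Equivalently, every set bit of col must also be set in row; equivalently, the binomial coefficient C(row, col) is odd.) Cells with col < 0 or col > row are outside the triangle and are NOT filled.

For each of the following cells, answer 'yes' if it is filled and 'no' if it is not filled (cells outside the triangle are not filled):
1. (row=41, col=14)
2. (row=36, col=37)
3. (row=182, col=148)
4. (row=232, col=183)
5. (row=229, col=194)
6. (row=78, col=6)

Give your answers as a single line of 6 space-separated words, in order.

Answer: no no yes no no yes

Derivation:
(41,14): row=0b101001, col=0b1110, row AND col = 0b1000 = 8; 8 != 14 -> empty
(36,37): col outside [0, 36] -> not filled
(182,148): row=0b10110110, col=0b10010100, row AND col = 0b10010100 = 148; 148 == 148 -> filled
(232,183): row=0b11101000, col=0b10110111, row AND col = 0b10100000 = 160; 160 != 183 -> empty
(229,194): row=0b11100101, col=0b11000010, row AND col = 0b11000000 = 192; 192 != 194 -> empty
(78,6): row=0b1001110, col=0b110, row AND col = 0b110 = 6; 6 == 6 -> filled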